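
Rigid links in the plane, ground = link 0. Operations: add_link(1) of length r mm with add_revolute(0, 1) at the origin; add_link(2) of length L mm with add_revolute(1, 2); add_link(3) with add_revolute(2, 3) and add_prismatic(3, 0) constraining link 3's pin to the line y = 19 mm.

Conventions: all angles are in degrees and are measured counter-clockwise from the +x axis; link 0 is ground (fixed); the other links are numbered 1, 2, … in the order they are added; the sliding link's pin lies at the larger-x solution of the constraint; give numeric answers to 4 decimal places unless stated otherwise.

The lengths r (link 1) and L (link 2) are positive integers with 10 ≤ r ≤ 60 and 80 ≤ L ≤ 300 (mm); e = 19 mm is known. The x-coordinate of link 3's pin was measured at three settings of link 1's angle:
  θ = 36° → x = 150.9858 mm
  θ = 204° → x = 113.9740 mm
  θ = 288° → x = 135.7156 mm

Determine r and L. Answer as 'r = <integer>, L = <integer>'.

constraint per measurement: (x − r cos θ)² + (r sin θ − e)² = L²
subtracting the θ₁ and θ₂ equations cancels the r² and L² terms:
r = (x₁² − x₂²) / (2[(x₁cos θ₁ + e sin θ₁) − (x₂cos θ₂ + e sin θ₂)]) = 20.0000 → r = 20
L² = (x₁ − r cos θ₁)² + (r sin θ₁ − e)² = 18224.9919 → L = 135.0000 → L = 135
check at θ₃=288°: x = 135.7156 (printed 135.7156) ✓

r = 20, L = 135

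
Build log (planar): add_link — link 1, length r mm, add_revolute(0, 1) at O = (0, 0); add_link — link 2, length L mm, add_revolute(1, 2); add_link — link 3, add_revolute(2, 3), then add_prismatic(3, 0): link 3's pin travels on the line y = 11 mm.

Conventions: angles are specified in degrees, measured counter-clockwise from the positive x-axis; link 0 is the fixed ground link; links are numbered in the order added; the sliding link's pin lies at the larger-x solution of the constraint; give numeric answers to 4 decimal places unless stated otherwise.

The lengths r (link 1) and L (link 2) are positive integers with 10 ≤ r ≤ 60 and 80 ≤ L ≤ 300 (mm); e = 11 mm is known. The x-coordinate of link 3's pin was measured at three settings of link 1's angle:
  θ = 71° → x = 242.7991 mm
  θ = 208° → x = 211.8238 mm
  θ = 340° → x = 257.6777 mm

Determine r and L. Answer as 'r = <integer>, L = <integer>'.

constraint per measurement: (x − r cos θ)² + (r sin θ − e)² = L²
subtracting the θ₁ and θ₂ equations cancels the r² and L² terms:
r = (x₁² − x₂²) / (2[(x₁cos θ₁ + e sin θ₁) − (x₂cos θ₂ + e sin θ₂)]) = 25.0000 → r = 25
L² = (x₁ − r cos θ₁)² + (r sin θ₁ − e)² = 55224.9850 → L = 235.0000 → L = 235
check at θ₃=340°: x = 257.6777 (printed 257.6777) ✓

r = 25, L = 235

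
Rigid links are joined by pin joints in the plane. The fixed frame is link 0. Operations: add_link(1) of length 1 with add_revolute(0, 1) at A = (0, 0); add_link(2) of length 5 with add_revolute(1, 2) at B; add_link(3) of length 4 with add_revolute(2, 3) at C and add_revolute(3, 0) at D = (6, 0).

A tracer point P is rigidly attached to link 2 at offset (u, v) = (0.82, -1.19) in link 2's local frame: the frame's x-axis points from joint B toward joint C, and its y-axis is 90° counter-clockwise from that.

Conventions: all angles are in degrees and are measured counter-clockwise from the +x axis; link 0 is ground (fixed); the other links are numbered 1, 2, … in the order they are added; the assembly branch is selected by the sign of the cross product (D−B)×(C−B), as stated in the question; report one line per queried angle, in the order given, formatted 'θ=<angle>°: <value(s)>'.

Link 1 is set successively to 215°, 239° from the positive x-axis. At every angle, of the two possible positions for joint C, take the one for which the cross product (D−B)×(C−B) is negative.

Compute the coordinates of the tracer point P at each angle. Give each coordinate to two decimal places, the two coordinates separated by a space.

A=(0,0), D=(6.00,0)
θ=215°: B = A + 1.00·(cos215°, sin215°) = (-0.8192, -0.5736)
θ=215°: |BD| = 6.8432
θ=215°: circle(B,5.00) ∩ circle(D,4.00): a=4.0792, h=2.8914
θ=215°:   candidates: C₊=(3.0033,2.6495) cross=19.786; C₋=(3.4880,-3.1129) cross=-19.786
θ=215°:   branch - wants cross < 0 → take C=(3.4880,-3.1129) (cross=-19.786)
θ=215°: ex = (C−B)/|BC| = (0.8614,-0.5079); ey = (0.5079,0.8614)
θ=215°: P = B + 0.82·ex + -1.19·ey = (-0.7171,-2.0151)
θ=239°: B = A + 1.00·(cos239°, sin239°) = (-0.5150, -0.8572)
θ=239°: |BD| = 6.5712
θ=239°: circle(B,5.00) ∩ circle(D,4.00): a=3.9704, h=3.0391
θ=239°:   candidates: C₊=(3.0250,2.6738) cross=19.970; C₋=(3.8179,-3.3524) cross=-19.970
θ=239°:   branch - wants cross < 0 → take C=(3.8179,-3.3524) (cross=-19.970)
θ=239°: ex = (C−B)/|BC| = (0.8666,-0.4990); ey = (0.4990,0.8666)
θ=239°: P = B + 0.82·ex + -1.19·ey = (-0.3983,-2.2976)

θ=215°: -0.72 -2.02
θ=239°: -0.40 -2.30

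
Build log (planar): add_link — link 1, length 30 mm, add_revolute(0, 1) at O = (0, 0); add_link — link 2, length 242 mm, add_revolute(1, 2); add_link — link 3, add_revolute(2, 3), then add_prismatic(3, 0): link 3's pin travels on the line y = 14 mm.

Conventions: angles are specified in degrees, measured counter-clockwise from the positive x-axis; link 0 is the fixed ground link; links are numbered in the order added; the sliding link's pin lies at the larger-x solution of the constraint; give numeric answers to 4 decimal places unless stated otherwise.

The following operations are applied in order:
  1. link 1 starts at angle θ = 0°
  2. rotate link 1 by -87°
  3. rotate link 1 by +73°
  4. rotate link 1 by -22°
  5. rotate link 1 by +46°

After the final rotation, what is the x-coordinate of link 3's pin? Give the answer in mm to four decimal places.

geometry: r = 30 mm, L = 242 mm, e = 14 mm; θ starts at 0°
rotate link 1 by -87°: θ ← 0° -87° = -87°
rotate link 1 by +73°: θ ← -87° +73° = -14°
rotate link 1 by -22°: θ ← -14° -22° = -36°
rotate link 1 by +46°: θ ← -36° +46° = 10°
crank pin P = (r cos θ, r sin θ) = (29.544233, 5.209445)
h = r sin θ − e = 5.209445 − 14 = -8.790555
x = r cos θ + √(L² − h²) = 29.544233 + 241.840291 = 271.384523

271.3845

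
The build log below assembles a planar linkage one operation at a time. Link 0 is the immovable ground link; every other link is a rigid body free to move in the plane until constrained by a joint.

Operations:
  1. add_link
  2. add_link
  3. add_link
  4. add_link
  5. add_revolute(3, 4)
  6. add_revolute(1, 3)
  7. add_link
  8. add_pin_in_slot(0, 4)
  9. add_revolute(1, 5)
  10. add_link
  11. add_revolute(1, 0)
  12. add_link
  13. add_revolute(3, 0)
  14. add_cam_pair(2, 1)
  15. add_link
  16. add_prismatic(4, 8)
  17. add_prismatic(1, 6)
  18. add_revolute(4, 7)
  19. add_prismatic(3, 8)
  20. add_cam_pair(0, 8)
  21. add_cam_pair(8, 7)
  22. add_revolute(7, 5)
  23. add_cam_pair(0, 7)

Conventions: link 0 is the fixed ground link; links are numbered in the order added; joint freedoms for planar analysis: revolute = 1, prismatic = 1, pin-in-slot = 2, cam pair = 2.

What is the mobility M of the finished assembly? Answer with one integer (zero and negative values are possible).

L=1 J1=0 J2=0
add link → L=2 J1=0 J2=0
add link → L=3 J1=0 J2=0
add link → L=4 J1=0 J2=0
add link → L=5 J1=0 J2=0
R@3,4 dof=1 J1 → L=5 J1=1 J2=0
R@1,3 dof=1 J1 → L=5 J1=2 J2=0
add link → L=6 J1=2 J2=0
PS@0,4 dof=2 J2 → L=6 J1=2 J2=1
R@1,5 dof=1 J1 → L=6 J1=3 J2=1
add link → L=7 J1=3 J2=1
R@1,0 dof=1 J1 → L=7 J1=4 J2=1
add link → L=8 J1=4 J2=1
R@3,0 dof=1 J1 → L=8 J1=5 J2=1
C@2,1 dof=2 J2 → L=8 J1=5 J2=2
add link → L=9 J1=5 J2=2
P@4,8 dof=1 J1 → L=9 J1=6 J2=2
P@1,6 dof=1 J1 → L=9 J1=7 J2=2
R@4,7 dof=1 J1 → L=9 J1=8 J2=2
P@3,8 dof=1 J1 → L=9 J1=9 J2=2
C@0,8 dof=2 J2 → L=9 J1=9 J2=3
C@8,7 dof=2 J2 → L=9 J1=9 J2=4
R@7,5 dof=1 J1 → L=9 J1=10 J2=4
C@0,7 dof=2 J2 → L=9 J1=10 J2=5
M=3(L−1)−2J1−J2=3·8−2·10−5=-1

M = -1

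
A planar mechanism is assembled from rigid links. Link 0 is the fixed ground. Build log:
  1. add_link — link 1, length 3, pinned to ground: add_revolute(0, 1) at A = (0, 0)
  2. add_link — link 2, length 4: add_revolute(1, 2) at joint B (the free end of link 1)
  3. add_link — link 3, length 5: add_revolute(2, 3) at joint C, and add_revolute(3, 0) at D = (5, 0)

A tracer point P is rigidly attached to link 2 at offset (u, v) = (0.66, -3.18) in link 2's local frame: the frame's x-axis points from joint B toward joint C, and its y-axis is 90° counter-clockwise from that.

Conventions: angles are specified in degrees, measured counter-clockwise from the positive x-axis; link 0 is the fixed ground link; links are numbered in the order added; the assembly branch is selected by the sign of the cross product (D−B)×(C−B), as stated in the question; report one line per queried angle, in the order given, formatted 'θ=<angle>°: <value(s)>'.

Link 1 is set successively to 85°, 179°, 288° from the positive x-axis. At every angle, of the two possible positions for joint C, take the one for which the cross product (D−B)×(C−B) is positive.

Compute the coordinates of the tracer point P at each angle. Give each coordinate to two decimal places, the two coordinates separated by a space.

A=(0,0), D=(5.00,0)
θ=85°: B = A + 3.00·(cos85°, sin85°) = (0.2615, 2.9886)
θ=85°: |BD| = 5.6023
θ=85°: circle(B,4.00) ∩ circle(D,5.00): a=1.9979, h=3.4653
θ=85°:   candidates: C₊=(3.7999,4.8538) cross=19.414; C₋=(0.1027,-1.0083) cross=-19.414
θ=85°:   branch + wants cross > 0 → take C=(3.7999,4.8538) (cross=19.414)
θ=85°: ex = (C−B)/|BC| = (0.8846,0.4663); ey = (-0.4663,0.8846)
θ=85°: P = B + 0.66·ex + -3.18·ey = (2.3282,0.4833)
θ=179°: B = A + 3.00·(cos179°, sin179°) = (-2.9995, 0.0524)
θ=179°: |BD| = 7.9997
θ=179°: circle(B,4.00) ∩ circle(D,5.00): a=3.4373, h=2.0457
θ=179°:   candidates: C₊=(0.4511,2.0755) cross=16.365; C₋=(0.4243,-2.0158) cross=-16.365
θ=179°:   branch + wants cross > 0 → take C=(0.4511,2.0755) (cross=16.365)
θ=179°: ex = (C−B)/|BC| = (0.8627,0.5058); ey = (-0.5058,0.8627)
θ=179°: P = B + 0.66·ex + -3.18·ey = (-0.8218,-2.3571)
θ=288°: B = A + 3.00·(cos288°, sin288°) = (0.9271, -2.8532)
θ=288°: |BD| = 4.9729
θ=288°: circle(B,4.00) ∩ circle(D,5.00): a=1.5815, h=3.6741
θ=288°:   candidates: C₊=(0.1144,1.0634) cross=18.271; C₋=(4.3304,-4.9550) cross=-18.271
θ=288°:   branch + wants cross > 0 → take C=(0.1144,1.0634) (cross=18.271)
θ=288°: ex = (C−B)/|BC| = (-0.2032,0.9791); ey = (-0.9791,-0.2032)
θ=288°: P = B + 0.66·ex + -3.18·ey = (3.9066,-1.5609)

θ=85°: 2.33 0.48
θ=179°: -0.82 -2.36
θ=288°: 3.91 -1.56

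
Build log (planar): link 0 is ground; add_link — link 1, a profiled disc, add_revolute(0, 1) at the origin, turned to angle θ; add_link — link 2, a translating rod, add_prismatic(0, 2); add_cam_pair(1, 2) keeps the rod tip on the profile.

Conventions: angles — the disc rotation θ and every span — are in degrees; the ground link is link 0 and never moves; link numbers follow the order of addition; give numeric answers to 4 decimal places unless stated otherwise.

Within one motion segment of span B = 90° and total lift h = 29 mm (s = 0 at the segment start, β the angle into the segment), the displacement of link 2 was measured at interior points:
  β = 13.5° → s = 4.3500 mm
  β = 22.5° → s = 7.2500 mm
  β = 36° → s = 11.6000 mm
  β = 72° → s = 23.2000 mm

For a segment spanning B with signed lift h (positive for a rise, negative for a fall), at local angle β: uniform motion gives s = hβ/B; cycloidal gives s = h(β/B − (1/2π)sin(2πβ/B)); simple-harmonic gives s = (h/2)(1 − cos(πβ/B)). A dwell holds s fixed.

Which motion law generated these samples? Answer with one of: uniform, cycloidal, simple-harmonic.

candidates at β/B = r: uniform s = h·r (linear in β); cycloidal s = h·(r − sin(2πr)/(2π)); simple-harmonic s = (h/2)(1 − cos(πr))
β=13.5°: printed 4.3500 | uniform 4.3500, cycloidal 0.6160, simple-harmonic 1.5804
β=22.5°: printed 7.2500 | uniform 7.2500, cycloidal 2.6345, simple-harmonic 4.2470
β=36°: printed 11.6000 | uniform 11.6000, cycloidal 8.8871, simple-harmonic 10.0193
β=72°: printed 23.2000 | uniform 23.2000, cycloidal 27.5896, simple-harmonic 26.2307
only one law matches every sample → uniform

uniform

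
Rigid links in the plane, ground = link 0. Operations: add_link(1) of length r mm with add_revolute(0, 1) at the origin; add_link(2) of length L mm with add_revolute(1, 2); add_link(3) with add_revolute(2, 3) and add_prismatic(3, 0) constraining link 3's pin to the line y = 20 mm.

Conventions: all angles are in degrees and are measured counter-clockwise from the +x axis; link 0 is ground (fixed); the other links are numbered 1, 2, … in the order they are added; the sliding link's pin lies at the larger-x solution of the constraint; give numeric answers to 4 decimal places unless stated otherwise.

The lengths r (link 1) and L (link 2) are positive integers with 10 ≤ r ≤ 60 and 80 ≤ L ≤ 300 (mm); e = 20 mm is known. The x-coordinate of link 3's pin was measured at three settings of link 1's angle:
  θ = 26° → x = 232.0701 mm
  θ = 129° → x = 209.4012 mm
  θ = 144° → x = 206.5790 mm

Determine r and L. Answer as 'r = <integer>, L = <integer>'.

constraint per measurement: (x − r cos θ)² + (r sin θ − e)² = L²
subtracting the θ₁ and θ₂ equations cancels the r² and L² terms:
r = (x₁² − x₂²) / (2[(x₁cos θ₁ + e sin θ₁) − (x₂cos θ₂ + e sin θ₂)]) = 15.0000 → r = 15
L² = (x₁ − r cos θ₁)² + (r sin θ₁ − e)² = 47961.0119 → L = 219.0000 → L = 219
check at θ₃=144°: x = 206.5790 (printed 206.5790) ✓

r = 15, L = 219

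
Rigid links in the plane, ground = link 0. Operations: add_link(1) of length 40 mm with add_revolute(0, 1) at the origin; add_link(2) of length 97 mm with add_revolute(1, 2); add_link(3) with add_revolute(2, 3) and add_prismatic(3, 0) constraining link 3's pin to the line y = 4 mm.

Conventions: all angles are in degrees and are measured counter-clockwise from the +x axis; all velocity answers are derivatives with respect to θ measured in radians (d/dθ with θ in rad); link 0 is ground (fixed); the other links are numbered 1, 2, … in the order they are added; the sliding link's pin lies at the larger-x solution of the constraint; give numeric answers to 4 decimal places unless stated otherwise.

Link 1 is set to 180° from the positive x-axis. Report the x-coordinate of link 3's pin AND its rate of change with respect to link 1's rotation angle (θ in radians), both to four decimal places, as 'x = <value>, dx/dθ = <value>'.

geometry: r = 40 mm, L = 97 mm, e = 4 mm
crank pin P = (r cos θ, r sin θ) = (-40.000000, 0.000000)
h = r sin θ − e = 0.000000 − 4 = -4.000000
x = r cos θ + √(L² − h²) = -40.000000 + 96.917491 = 56.917491
dx/dθ = −r sin θ − h·r cos θ/√(L² − h²) (θ in radians; h = -4.000000) = -1.650889

x = 56.9175, dx/dθ = -1.6509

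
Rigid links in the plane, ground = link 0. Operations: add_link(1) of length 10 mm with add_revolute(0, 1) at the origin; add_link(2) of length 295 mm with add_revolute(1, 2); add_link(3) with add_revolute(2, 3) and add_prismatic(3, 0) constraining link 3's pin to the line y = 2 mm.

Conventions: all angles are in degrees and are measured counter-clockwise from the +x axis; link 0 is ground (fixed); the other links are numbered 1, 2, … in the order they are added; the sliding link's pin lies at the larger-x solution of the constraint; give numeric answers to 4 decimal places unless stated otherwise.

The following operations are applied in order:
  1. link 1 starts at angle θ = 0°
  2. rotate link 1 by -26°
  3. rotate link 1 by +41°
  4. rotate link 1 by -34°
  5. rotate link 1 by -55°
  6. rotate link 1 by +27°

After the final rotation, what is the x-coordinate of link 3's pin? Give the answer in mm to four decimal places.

geometry: r = 10 mm, L = 295 mm, e = 2 mm; θ starts at 0°
rotate link 1 by -26°: θ ← 0° -26° = -26°
rotate link 1 by +41°: θ ← -26° +41° = 15°
rotate link 1 by -34°: θ ← 15° -34° = -19°
rotate link 1 by -55°: θ ← -19° -55° = -74°
rotate link 1 by +27°: θ ← -74° +27° = -47°
crank pin P = (r cos θ, r sin θ) = (6.819984, -7.313537)
h = r sin θ − e = -7.313537 − 2 = -9.313537
x = r cos θ + √(L² − h²) = 6.819984 + 294.852943 = 301.672927

301.6729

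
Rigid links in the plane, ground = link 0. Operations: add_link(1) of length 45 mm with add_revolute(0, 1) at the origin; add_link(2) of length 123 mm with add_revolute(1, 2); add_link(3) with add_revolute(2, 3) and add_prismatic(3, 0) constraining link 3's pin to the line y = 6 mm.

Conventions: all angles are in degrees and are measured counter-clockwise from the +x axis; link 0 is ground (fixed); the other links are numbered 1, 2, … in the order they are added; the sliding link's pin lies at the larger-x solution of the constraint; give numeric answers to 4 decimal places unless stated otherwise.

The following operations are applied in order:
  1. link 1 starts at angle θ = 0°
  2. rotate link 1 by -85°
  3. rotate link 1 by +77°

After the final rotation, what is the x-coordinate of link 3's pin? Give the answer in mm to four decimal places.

geometry: r = 45 mm, L = 123 mm, e = 6 mm; θ starts at 0°
rotate link 1 by -85°: θ ← 0° -85° = -85°
rotate link 1 by +77°: θ ← -85° +77° = -8°
crank pin P = (r cos θ, r sin θ) = (44.562063, -6.262790)
h = r sin θ − e = -6.262790 − 6 = -12.262790
x = r cos θ + √(L² − h²) = 44.562063 + 122.387189 = 166.949252

166.9493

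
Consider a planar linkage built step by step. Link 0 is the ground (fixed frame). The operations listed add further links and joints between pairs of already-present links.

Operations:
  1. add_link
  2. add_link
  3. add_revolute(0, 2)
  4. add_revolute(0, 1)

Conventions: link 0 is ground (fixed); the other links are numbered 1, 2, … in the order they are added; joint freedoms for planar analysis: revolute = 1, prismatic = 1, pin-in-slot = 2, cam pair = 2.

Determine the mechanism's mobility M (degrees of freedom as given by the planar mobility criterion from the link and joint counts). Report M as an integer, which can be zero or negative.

(L,J1,J2)=(1,0,0); link0 fixed
link1: (2,0,0)
link2: (3,0,0)
R 0-2 [J1]: (3,1,0)
R 0-1 [J1]: (3,2,0)
Grübler: 3·2 − 2·2 − 0 = 2

M = 2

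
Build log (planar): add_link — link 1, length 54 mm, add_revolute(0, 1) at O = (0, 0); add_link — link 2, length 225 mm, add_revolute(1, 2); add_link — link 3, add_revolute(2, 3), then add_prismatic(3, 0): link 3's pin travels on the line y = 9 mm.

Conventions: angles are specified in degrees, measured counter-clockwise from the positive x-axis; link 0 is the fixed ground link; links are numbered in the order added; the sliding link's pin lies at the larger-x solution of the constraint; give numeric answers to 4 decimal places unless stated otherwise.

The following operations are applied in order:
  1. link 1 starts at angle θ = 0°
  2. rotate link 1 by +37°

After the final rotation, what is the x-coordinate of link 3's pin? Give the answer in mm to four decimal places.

geometry: r = 54 mm, L = 225 mm, e = 9 mm; θ starts at 0°
rotate link 1 by +37°: θ ← 0° +37° = 37°
crank pin P = (r cos θ, r sin θ) = (43.126318, 32.498011)
h = r sin θ − e = 32.498011 − 9 = 23.498011
x = r cos θ + √(L² − h²) = 43.126318 + 223.769621 = 266.895939

266.8959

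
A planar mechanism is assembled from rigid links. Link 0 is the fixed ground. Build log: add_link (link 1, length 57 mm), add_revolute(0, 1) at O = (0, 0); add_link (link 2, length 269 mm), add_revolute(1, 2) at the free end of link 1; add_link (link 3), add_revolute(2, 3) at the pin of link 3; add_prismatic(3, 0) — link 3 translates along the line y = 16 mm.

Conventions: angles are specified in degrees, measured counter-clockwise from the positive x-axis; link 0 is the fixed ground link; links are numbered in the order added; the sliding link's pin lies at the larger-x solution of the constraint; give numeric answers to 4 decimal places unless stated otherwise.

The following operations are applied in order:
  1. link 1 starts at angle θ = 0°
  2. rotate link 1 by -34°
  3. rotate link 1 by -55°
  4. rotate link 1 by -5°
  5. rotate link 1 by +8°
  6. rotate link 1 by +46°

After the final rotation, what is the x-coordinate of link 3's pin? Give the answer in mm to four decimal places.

geometry: r = 57 mm, L = 269 mm, e = 16 mm; θ starts at 0°
rotate link 1 by -34°: θ ← 0° -34° = -34°
rotate link 1 by -55°: θ ← -34° -55° = -89°
rotate link 1 by -5°: θ ← -89° -5° = -94°
rotate link 1 by +8°: θ ← -94° +8° = -86°
rotate link 1 by +46°: θ ← -86° +46° = -40°
crank pin P = (r cos θ, r sin θ) = (43.664533, -36.638894)
h = r sin θ − e = -36.638894 − 16 = -52.638894
x = r cos θ + √(L² − h²) = 43.664533 + 263.799444 = 307.463978

307.4640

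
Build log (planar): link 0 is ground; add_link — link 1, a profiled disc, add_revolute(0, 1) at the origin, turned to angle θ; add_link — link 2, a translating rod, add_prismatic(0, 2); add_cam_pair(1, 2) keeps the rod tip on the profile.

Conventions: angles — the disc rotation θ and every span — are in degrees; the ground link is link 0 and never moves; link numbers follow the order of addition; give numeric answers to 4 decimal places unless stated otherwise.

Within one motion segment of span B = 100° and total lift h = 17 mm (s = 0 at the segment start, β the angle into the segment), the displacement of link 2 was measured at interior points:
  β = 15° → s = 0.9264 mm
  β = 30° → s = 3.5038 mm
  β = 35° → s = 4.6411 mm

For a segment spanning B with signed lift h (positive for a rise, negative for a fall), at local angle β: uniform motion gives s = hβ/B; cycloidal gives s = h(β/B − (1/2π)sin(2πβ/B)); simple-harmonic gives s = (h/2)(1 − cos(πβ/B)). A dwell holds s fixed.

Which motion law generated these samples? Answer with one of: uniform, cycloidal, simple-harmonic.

candidates at β/B = r: uniform s = h·r (linear in β); cycloidal s = h·(r − sin(2πr)/(2π)); simple-harmonic s = (h/2)(1 − cos(πr))
β=15°: printed 0.9264 | uniform 2.5500, cycloidal 0.3611, simple-harmonic 0.9264
β=30°: printed 3.5038 | uniform 5.1000, cycloidal 2.5268, simple-harmonic 3.5038
β=35°: printed 4.6411 | uniform 5.9500, cycloidal 3.7611, simple-harmonic 4.6411
only one law matches every sample → simple-harmonic

simple-harmonic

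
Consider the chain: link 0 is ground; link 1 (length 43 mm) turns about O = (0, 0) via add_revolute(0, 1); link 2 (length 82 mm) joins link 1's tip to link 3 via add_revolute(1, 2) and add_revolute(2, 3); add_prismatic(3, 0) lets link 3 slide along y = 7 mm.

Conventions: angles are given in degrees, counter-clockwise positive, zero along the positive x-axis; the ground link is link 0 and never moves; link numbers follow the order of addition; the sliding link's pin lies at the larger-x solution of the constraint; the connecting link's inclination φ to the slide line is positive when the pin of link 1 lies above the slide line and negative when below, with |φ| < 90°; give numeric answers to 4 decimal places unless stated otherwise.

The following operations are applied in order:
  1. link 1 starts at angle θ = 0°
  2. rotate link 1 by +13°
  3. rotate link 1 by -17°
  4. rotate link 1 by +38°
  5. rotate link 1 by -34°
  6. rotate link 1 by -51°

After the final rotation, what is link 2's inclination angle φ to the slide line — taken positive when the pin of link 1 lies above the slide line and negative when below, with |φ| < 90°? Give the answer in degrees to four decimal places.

geometry: r = 43 mm, L = 82 mm, e = 7 mm; θ starts at 0°
rotate link 1 by +13°: θ ← 0° +13° = 13°
rotate link 1 by -17°: θ ← 13° -17° = -4°
rotate link 1 by +38°: θ ← -4° +38° = 34°
rotate link 1 by -34°: θ ← 34° -34° = 0°
rotate link 1 by -51°: θ ← 0° -51° = -51°
h = r sin θ − e = -33.417276 − 7 = -40.417276
sin φ = h / L = -40.417276 / 82 = -0.49289361
φ = arcsin(-0.49289361) = -29.530949°

-29.5309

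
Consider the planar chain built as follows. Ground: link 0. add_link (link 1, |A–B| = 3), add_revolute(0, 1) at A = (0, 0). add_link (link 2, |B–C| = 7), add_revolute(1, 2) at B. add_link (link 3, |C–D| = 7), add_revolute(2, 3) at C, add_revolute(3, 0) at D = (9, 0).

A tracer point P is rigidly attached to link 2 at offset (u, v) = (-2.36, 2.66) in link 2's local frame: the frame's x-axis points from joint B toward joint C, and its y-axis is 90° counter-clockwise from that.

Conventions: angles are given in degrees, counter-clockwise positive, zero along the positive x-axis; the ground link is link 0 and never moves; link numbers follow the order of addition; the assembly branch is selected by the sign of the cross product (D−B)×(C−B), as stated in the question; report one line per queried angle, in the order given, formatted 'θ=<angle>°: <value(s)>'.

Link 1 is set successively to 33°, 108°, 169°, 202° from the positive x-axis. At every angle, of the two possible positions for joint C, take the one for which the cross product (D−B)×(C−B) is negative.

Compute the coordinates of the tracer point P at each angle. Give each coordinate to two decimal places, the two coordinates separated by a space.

A=(0,0), D=(9.00,0)
θ=33°: B = A + 3.00·(cos33°, sin33°) = (2.5160, 1.6339)
θ=33°: |BD| = 6.6867
θ=33°: circle(B,7.00) ∩ circle(D,7.00): a=3.3433, h=6.1500
θ=33°:   candidates: C₊=(7.2608,6.7805) cross=41.123; C₋=(4.2552,-5.1466) cross=-41.123
θ=33°:   branch - wants cross < 0 → take C=(4.2552,-5.1466) (cross=-41.123)
θ=33°: ex = (C−B)/|BC| = (0.2485,-0.9686); ey = (0.9686,0.2485)
θ=33°: P = B + -2.36·ex + 2.66·ey = (4.5062,4.5808)
θ=108°: B = A + 3.00·(cos108°, sin108°) = (-0.9271, 2.8532)
θ=108°: |BD| = 10.3289
θ=108°: circle(B,7.00) ∩ circle(D,7.00): a=5.1645, h=4.7253
θ=108°:   candidates: C₊=(5.3417,5.9680) cross=48.807; C₋=(2.7312,-3.1148) cross=-48.807
θ=108°:   branch - wants cross < 0 → take C=(2.7312,-3.1148) (cross=-48.807)
θ=108°: ex = (C−B)/|BC| = (0.5226,-0.8526); ey = (0.8526,0.5226)
θ=108°: P = B + -2.36·ex + 2.66·ey = (0.1074,6.2554)
θ=169°: B = A + 3.00·(cos169°, sin169°) = (-2.9449, 0.5724)
θ=169°: |BD| = 11.9586
θ=169°: circle(B,7.00) ∩ circle(D,7.00): a=5.9793, h=3.6398
θ=169°:   candidates: C₊=(3.2018,3.9218) cross=43.527; C₋=(2.8533,-3.3494) cross=-43.527
θ=169°:   branch - wants cross < 0 → take C=(2.8533,-3.3494) (cross=-43.527)
θ=169°: ex = (C−B)/|BC| = (0.8283,-0.5603); ey = (0.5603,0.8283)
θ=169°: P = B + -2.36·ex + 2.66·ey = (-3.4094,4.0980)
θ=202°: B = A + 3.00·(cos202°, sin202°) = (-2.7816, -1.1238)
θ=202°: |BD| = 11.8350
θ=202°: circle(B,7.00) ∩ circle(D,7.00): a=5.9175, h=3.7394
θ=202°:   candidates: C₊=(2.7541,3.1606) cross=44.256; C₋=(3.4643,-4.2844) cross=-44.256
θ=202°:   branch - wants cross < 0 → take C=(3.4643,-4.2844) (cross=-44.256)
θ=202°: ex = (C−B)/|BC| = (0.8923,-0.4515); ey = (0.4515,0.8923)
θ=202°: P = B + -2.36·ex + 2.66·ey = (-3.6863,2.3152)

θ=33°: 4.51 4.58
θ=108°: 0.11 6.26
θ=169°: -3.41 4.10
θ=202°: -3.69 2.32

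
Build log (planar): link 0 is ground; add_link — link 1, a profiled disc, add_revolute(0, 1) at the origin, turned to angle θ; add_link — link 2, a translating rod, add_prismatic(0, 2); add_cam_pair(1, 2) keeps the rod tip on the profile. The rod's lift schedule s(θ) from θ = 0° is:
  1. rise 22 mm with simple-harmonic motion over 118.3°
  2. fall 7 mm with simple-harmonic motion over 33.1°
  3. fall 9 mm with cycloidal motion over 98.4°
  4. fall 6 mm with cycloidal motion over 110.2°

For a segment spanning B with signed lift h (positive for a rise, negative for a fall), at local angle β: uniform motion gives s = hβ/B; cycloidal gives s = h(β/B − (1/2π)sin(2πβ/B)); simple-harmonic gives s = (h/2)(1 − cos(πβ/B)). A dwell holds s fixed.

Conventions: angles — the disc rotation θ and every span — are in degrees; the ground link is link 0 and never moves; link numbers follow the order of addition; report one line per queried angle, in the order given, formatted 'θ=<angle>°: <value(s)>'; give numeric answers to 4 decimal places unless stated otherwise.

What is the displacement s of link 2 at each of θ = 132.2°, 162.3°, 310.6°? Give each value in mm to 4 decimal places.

seg 1 [0°–118.3°] simple-harmonic, h=22: full span → s += 22 → s = 22.0000
seg 2 [118.3°–151.4°] simple-harmonic, h=-7: θ=132.2° here. β=13.9, B=33.1. -7/2·(1 − cos(π·0.4199)) = -2.6289 → s = 19.3711
seg 2 [118.3°–151.4°] simple-harmonic, h=-7: full span → s += -7 → s = 15.0000
seg 3 [151.4°–249.8°] cycloidal, h=-9: θ=162.3° here. β=10.9, B=98.4. -9·(0.1108 − sin(2π·0.1108)/(2π)) = -0.0786 → s = 14.9214
seg 3 [151.4°–249.8°] cycloidal, h=-9: full span → s += -9 → s = 6.0000
seg 4 [249.8°–360°] cycloidal, h=-6: θ=310.6° here. β=60.8, B=110.2. -6·(0.5517 − sin(2π·0.5517)/(2π)) = -3.6153 → s = 2.3847

θ=132.2°: 19.3711
θ=162.3°: 14.9214
θ=310.6°: 2.3847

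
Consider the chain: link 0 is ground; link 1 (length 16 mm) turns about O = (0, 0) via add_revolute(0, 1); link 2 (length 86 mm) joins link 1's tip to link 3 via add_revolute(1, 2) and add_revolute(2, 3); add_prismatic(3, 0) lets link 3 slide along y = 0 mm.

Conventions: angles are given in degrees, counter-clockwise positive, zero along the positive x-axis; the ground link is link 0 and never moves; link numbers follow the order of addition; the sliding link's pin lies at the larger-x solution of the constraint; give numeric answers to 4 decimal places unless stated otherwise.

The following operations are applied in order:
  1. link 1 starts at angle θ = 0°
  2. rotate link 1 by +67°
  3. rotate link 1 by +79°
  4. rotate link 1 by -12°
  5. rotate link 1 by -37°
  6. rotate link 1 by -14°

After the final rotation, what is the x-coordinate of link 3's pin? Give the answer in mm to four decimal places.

geometry: r = 16 mm, L = 86 mm, e = 0 mm; θ starts at 0°
rotate link 1 by +67°: θ ← 0° +67° = 67°
rotate link 1 by +79°: θ ← 67° +79° = 146°
rotate link 1 by -12°: θ ← 146° -12° = 134°
rotate link 1 by -37°: θ ← 134° -37° = 97°
rotate link 1 by -14°: θ ← 97° -14° = 83°
crank pin P = (r cos θ, r sin θ) = (1.949909, 15.880738)
h = r sin θ − e = 15.880738 − 0 = 15.880738
x = r cos θ + √(L² − h²) = 1.949909 + 84.521016 = 86.470926

86.4709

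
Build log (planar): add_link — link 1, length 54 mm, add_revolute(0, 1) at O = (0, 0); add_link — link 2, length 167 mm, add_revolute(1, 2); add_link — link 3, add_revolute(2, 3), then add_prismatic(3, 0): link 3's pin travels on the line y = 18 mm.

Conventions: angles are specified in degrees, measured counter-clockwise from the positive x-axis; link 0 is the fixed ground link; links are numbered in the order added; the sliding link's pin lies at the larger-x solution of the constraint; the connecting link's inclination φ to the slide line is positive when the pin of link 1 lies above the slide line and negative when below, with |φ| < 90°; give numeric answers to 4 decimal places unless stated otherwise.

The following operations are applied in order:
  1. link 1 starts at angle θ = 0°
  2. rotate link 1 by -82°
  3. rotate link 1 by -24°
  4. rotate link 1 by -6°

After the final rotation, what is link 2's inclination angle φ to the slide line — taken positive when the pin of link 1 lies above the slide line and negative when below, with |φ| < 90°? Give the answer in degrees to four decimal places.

geometry: r = 54 mm, L = 167 mm, e = 18 mm; θ starts at 0°
rotate link 1 by -82°: θ ← 0° -82° = -82°
rotate link 1 by -24°: θ ← -82° -24° = -106°
rotate link 1 by -6°: θ ← -106° -6° = -112°
h = r sin θ − e = -50.067928 − 18 = -68.067928
sin φ = h / L = -68.067928 / 167 = -0.40759238
φ = arcsin(-0.40759238) = -24.053682°

-24.0537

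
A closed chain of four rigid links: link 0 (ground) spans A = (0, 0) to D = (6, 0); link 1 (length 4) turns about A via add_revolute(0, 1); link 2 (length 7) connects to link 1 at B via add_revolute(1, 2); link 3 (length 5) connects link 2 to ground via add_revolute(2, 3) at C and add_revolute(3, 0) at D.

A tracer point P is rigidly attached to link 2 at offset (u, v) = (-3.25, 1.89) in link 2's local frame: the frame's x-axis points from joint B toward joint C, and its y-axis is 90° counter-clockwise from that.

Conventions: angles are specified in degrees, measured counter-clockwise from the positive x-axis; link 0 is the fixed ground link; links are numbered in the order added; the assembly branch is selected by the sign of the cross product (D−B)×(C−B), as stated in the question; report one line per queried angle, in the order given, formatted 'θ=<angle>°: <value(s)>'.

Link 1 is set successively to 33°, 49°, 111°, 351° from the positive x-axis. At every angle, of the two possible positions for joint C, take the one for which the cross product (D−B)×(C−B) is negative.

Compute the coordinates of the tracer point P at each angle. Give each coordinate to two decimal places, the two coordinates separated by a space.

A=(0,0), D=(6.00,0)
θ=33°: B = A + 4.00·(cos33°, sin33°) = (3.3547, 2.1786)
θ=33°: |BD| = 3.4269
θ=33°: circle(B,7.00) ∩ circle(D,5.00): a=5.2151, h=4.6693
θ=33°:   candidates: C₊=(10.3487,2.4675) cross=16.001; C₋=(4.4120,-4.7411) cross=-16.001
θ=33°:   branch - wants cross < 0 → take C=(4.4120,-4.7411) (cross=-16.001)
θ=33°: ex = (C−B)/|BC| = (0.1510,-0.9885); ey = (0.9885,0.1510)
θ=33°: P = B + -3.25·ex + 1.89·ey = (4.7321,5.6767)
θ=49°: B = A + 4.00·(cos49°, sin49°) = (2.6242, 3.0188)
θ=49°: |BD| = 4.5287
θ=49°: circle(B,7.00) ∩ circle(D,5.00): a=4.9141, h=4.9851
θ=49°:   candidates: C₊=(9.6104,3.4591) cross=22.576; C₋=(2.9642,-3.9729) cross=-22.576
θ=49°:   branch - wants cross < 0 → take C=(2.9642,-3.9729) (cross=-22.576)
θ=49°: ex = (C−B)/|BC| = (0.0486,-0.9988); ey = (0.9988,0.0486)
θ=49°: P = B + -3.25·ex + 1.89·ey = (4.3542,6.3568)
θ=111°: B = A + 4.00·(cos111°, sin111°) = (-1.4335, 3.7343)
θ=111°: |BD| = 8.3188
θ=111°: circle(B,7.00) ∩ circle(D,5.00): a=5.6019, h=4.1975
θ=111°:   candidates: C₊=(5.4565,4.9704) cross=34.918; C₋=(1.6880,-2.5312) cross=-34.918
θ=111°:   branch - wants cross < 0 → take C=(1.6880,-2.5312) (cross=-34.918)
θ=111°: ex = (C−B)/|BC| = (0.4459,-0.8951); ey = (0.8951,0.4459)
θ=111°: P = B + -3.25·ex + 1.89·ey = (-1.1911,7.4861)
θ=351°: B = A + 4.00·(cos351°, sin351°) = (3.9508, -0.6257)
θ=351°: |BD| = 2.1427
θ=351°: circle(B,7.00) ∩ circle(D,5.00): a=6.6719, h=2.1181
θ=351°:   candidates: C₊=(9.7132,3.3485) cross=4.538; C₋=(10.9503,-0.7030) cross=-4.538
θ=351°:   branch - wants cross < 0 → take C=(10.9503,-0.7030) (cross=-4.538)
θ=351°: ex = (C−B)/|BC| = (0.9999,-0.0110); ey = (0.0110,0.9999)
θ=351°: P = B + -3.25·ex + 1.89·ey = (0.7218,1.3000)

θ=33°: 4.73 5.68
θ=49°: 4.35 6.36
θ=111°: -1.19 7.49
θ=351°: 0.72 1.30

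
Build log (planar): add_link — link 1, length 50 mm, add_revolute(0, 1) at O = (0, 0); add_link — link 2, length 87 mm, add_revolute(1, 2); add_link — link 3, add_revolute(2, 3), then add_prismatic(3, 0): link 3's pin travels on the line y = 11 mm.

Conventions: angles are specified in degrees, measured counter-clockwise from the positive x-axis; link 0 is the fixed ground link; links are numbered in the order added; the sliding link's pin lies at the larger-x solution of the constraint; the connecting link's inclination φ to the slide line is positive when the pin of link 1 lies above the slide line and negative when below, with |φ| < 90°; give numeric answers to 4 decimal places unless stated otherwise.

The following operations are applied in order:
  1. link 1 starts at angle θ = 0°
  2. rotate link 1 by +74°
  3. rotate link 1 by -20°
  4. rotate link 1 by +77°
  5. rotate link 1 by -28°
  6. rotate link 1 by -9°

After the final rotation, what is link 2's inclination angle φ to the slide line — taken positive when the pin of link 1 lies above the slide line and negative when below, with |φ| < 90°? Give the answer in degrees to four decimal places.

geometry: r = 50 mm, L = 87 mm, e = 11 mm; θ starts at 0°
rotate link 1 by +74°: θ ← 0° +74° = 74°
rotate link 1 by -20°: θ ← 74° -20° = 54°
rotate link 1 by +77°: θ ← 54° +77° = 131°
rotate link 1 by -28°: θ ← 131° -28° = 103°
rotate link 1 by -9°: θ ← 103° -9° = 94°
h = r sin θ − e = 49.878203 − 11 = 38.878203
sin φ = h / L = 38.878203 / 87 = 0.44687589
φ = arcsin(0.44687589) = 26.543420°

26.5434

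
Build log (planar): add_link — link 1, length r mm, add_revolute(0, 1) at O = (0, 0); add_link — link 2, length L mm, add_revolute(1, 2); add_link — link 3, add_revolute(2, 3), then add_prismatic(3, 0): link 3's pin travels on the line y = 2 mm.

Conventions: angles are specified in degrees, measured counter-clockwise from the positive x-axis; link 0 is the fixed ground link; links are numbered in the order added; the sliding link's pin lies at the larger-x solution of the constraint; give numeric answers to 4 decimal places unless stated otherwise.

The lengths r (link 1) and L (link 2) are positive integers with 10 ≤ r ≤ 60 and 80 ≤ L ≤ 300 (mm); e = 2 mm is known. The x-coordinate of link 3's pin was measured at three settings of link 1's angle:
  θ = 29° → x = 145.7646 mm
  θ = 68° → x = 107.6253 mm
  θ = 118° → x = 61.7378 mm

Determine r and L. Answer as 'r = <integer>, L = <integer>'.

constraint per measurement: (x − r cos θ)² + (r sin θ − e)² = L²
subtracting the θ₁ and θ₂ equations cancels the r² and L² terms:
r = (x₁² − x₂²) / (2[(x₁cos θ₁ + e sin θ₁) − (x₂cos θ₂ + e sin θ₂)]) = 56.0000 → r = 56
L² = (x₁ − r cos θ₁)² + (r sin θ₁ − e)² = 9999.9990 → L = 100.0000 → L = 100
check at θ₃=118°: x = 61.7378 (printed 61.7378) ✓

r = 56, L = 100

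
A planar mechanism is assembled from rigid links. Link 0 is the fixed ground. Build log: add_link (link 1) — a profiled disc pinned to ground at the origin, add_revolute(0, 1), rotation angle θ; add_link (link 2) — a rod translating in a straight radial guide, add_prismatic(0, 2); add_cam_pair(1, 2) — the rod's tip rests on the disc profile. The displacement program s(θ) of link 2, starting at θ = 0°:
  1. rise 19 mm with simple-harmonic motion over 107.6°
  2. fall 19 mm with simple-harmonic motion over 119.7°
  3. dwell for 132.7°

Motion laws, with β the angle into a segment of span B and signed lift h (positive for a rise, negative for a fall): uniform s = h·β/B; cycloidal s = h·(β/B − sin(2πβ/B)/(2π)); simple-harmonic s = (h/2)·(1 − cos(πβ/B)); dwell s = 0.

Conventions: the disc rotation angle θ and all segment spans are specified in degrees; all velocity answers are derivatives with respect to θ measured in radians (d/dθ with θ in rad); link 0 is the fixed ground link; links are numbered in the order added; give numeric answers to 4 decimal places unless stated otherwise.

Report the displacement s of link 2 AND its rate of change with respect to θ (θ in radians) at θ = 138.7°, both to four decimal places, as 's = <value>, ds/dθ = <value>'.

seg 1 [0°–107.6°] simple-harmonic, h=19: full span → s += 19 → s = 19.0000
seg 2 [107.6°–227.3°] simple-harmonic, h=-19: θ=138.7° here. β=31.1, B=119.7. -19/2·(1 − cos(π·0.2598)) = -2.9928 → s = 16.0072
velocity in seg [107.6°–227.3°] (simple-harmonic), θ in radians: β = 31.1° = 0.5428 rad, B = 119.7° = 2.0892 rad; ds/dθ = (πh/(2B)) sin(πβ/B) = (π·(-19)/(2·2.0892)) sin(π·0.2598) = -10.408189 mm/rad

s = 16.0072, ds/dθ = -10.4082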